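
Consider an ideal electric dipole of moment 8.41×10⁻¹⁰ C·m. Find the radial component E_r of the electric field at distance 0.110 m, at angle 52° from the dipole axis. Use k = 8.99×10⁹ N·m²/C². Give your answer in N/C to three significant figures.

E_r ≈ 6990 N/C

For a dipole, E_r = (2kp cosθ)/r³.
kp/r³ = (8.99×10⁹)(8.41×10⁻¹⁰)/(0.110)³ = 5680 N/C.
E_r = 2·5680·cos52° = 6994 N/C.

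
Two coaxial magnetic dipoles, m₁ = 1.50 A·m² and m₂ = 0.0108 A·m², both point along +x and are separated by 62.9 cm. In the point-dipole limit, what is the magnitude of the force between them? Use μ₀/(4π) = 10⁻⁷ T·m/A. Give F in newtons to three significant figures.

On-axis B of dipole 1: B = (μ₀/4π)·2m₁/r³. Force on dipole 2: F = m₂·dB/dr.
dB/dr = −(μ₀/4π)·6m₁/r⁴, so |F| = (μ₀/4π)·6m₁m₂/r⁴.
F = 6(10⁻⁷)(1.50)(0.0108)/(0.629)⁴ = 6.210×10⁻⁸ N.

F ≈ 6.21×10⁻⁸ N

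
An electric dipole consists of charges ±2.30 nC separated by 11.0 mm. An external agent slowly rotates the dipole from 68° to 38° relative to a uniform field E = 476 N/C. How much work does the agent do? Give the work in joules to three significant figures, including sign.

Dipole moment p = qd = (2.30×10⁻⁹ C)(0.0110 m) = 2.53×10⁻¹¹ C·m.
W_ext = ΔU = U(θ₂) − U(θ₁) = −pE cosθ₂ − (−pE cosθ₁) = pE(cosθ₁ − cosθ₂).
W = (2.53×10⁻¹¹)(476)·(cos68° − cos38°) = (1.204×10⁻⁸)·(-0.4134) = -4.979×10⁻⁹ J.

W ≈ -4.98×10⁻⁹ J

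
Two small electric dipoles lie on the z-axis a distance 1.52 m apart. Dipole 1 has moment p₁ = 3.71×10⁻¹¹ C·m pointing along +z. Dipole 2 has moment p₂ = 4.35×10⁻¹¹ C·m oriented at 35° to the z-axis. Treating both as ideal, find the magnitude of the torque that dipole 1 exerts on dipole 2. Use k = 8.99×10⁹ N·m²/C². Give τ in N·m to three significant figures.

τ ≈ 4.74×10⁻¹² N·m

The second dipole sits on the axis of the first, so the field there is axial: E₁ = 2kp₁/r³ along +z.
E₁ = 2(8.99×10⁹)(3.71×10⁻¹¹)/(1.52)³ = 0.1899 N/C.
Torque on the second dipole: τ = p₂ E₁ sinθ.
τ = (4.35×10⁻¹¹)(0.1899)·sin35° = 4.739×10⁻¹² N·m.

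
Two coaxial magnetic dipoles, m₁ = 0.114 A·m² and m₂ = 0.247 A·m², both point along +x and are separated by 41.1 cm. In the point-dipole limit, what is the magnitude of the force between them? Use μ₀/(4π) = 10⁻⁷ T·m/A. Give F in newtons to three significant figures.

F ≈ 5.92×10⁻⁷ N

On-axis B of dipole 1: B = (μ₀/4π)·2m₁/r³. Force on dipole 2: F = m₂·dB/dr.
dB/dr = −(μ₀/4π)·6m₁/r⁴, so |F| = (μ₀/4π)·6m₁m₂/r⁴.
F = 6(10⁻⁷)(0.114)(0.247)/(0.411)⁴ = 5.921×10⁻⁷ N.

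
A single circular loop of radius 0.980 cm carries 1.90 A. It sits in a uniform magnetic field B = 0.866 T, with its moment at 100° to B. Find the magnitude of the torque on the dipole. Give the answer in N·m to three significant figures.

τ ≈ 4.89×10⁻⁴ N·m

Magnetic moment m = IA = Iπa² = (1.90)·π·(0.00980)² = 5.733×10⁻⁴ A·m².
Torque on a magnetic dipole: τ = mB sinθ.
τ = (5.733×10⁻⁴)(0.866)·sin100° = 4.889×10⁻⁴ N·m.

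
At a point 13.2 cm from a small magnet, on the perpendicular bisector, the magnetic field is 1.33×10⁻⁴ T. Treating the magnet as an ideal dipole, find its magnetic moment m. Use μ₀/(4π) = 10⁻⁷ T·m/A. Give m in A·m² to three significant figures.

In the equatorial plane B = (μ₀/4π)·m/r³, so m = Br³·4π/(μ₀).
m = (1.33×10⁻⁴)·(0.132)³ / (10⁻⁷) = 3.059 A·m².

m ≈ 3.06 A·m²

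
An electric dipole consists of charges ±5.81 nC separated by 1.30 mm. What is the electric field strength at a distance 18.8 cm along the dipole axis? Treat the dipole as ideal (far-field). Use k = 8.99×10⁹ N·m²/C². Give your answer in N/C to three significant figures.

E ≈ 20.4 N/C

Dipole moment p = qd = (5.81×10⁻⁹ C)(0.00130 m) = 7.553×10⁻¹² C·m.
On the dipole axis E = 2kp/r³.
E = 2·(8.99×10⁹)(7.553×10⁻¹²) / (0.188)³ = 20.44 N/C.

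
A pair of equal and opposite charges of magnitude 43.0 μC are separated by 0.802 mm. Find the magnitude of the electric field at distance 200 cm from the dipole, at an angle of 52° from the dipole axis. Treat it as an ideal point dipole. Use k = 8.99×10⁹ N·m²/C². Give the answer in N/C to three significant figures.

E ≈ 56.7 N/C

Dipole moment p = qd = (4.30×10⁻⁵ C)(8.02×10⁻⁴ m) = 3.449×10⁻⁸ C·m.
At angle θ the dipole field magnitude is E = (kp/r³)·√(1 + 3cos²θ).
kp/r³ = (8.99×10⁹)(3.449×10⁻⁸) / (2.00)³ = 38.76 N/C.
√(1 + 3cos²52°) = √(1 + 3·0.3790) = √2.1371 ≈ 1.4619.
E ≈ 38.76 × 1.462 = 56.66 N/C.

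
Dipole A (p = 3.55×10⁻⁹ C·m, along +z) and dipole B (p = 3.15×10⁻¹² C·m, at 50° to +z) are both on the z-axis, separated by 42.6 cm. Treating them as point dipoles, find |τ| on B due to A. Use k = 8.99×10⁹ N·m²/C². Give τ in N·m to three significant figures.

The second dipole sits on the axis of the first, so the field there is axial: E₁ = 2kp₁/r³ along +z.
E₁ = 2(8.99×10⁹)(3.55×10⁻⁹)/(0.426)³ = 825.6 N/C.
Torque on the second dipole: τ = p₂ E₁ sinθ.
τ = (3.15×10⁻¹²)(825.6)·sin50° = 1.992×10⁻⁹ N·m.

τ ≈ 1.99×10⁻⁹ N·m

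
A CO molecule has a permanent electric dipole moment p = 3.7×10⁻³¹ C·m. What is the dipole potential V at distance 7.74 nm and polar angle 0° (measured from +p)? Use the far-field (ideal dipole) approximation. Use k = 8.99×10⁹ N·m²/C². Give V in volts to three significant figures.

The dipole potential is V = kp cosθ / r².
V = (8.99×10⁹)(3.70×10⁻³¹)·cos0° / (7.74×10⁻⁹)² = 5.552×10⁻⁵ V.

V ≈ 5.55×10⁻⁵ V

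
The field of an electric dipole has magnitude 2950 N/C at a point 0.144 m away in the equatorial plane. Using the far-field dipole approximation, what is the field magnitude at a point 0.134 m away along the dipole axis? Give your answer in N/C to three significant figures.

Dipole fields scale as 1/r³ in the far field.
The axial field is twice the equatorial field at the same r, so the geometry factor is 2/1.
E₂ = E₁ · (2/1) · (r₁/r₂)³ = 2950 · 2 · (0.144/0.134)³.
(r₁/r₂)³ = (1.075)³ = 1.241.
E₂ ≈ 7322 N/C.

E ≈ 7320 N/C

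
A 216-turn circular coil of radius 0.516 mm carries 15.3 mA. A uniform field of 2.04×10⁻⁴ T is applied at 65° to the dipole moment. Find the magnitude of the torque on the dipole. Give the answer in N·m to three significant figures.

τ ≈ 5.11×10⁻¹⁰ N·m

m = NIA = NIπa² = 216·(0.0153)·π·(5.16×10⁻⁴)² = 2.764×10⁻⁶ A·m².
Torque on a magnetic dipole: τ = mB sinθ.
τ = (2.764×10⁻⁶)(2.04×10⁻⁴)·sin65° = 5.110×10⁻¹⁰ N·m.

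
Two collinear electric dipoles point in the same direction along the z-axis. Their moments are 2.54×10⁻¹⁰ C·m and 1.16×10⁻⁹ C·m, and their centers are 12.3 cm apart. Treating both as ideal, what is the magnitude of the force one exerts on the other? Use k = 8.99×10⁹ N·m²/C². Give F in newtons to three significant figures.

F ≈ 6.94×10⁻⁵ N

On-axis field of dipole 1 at distance r: E = 2kp₁/r³. Force on dipole 2 is F = p₂·dE/dr (gradient along axis).
dE/dr = −6kp₁/r⁴, so |F| = 6kp₁p₂/r⁴ (attractive for aligned moments).
F = 6(8.99×10⁹)(2.54×10⁻¹⁰)(1.16×10⁻⁹)/(0.123)⁴ = 6.944×10⁻⁵ N.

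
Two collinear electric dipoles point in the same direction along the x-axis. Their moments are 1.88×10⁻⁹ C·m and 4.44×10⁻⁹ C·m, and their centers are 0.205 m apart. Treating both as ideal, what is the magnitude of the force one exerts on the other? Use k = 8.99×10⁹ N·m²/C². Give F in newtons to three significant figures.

On-axis field of dipole 1 at distance r: E = 2kp₁/r³. Force on dipole 2 is F = p₂·dE/dr (gradient along axis).
dE/dr = −6kp₁/r⁴, so |F| = 6kp₁p₂/r⁴ (attractive for aligned moments).
F = 6(8.99×10⁹)(1.88×10⁻⁹)(4.44×10⁻⁹)/(0.205)⁴ = 2.549×10⁻⁴ N.

F ≈ 2.55×10⁻⁴ N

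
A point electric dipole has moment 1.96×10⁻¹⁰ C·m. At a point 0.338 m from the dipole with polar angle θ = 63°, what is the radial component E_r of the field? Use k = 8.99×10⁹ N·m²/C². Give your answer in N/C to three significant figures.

E_r ≈ 41.4 N/C

For a dipole, E_r = (2kp cosθ)/r³.
kp/r³ = (8.99×10⁹)(1.96×10⁻¹⁰)/(0.338)³ = 45.63 N/C.
E_r = 2·45.63·cos63° = 41.43 N/C.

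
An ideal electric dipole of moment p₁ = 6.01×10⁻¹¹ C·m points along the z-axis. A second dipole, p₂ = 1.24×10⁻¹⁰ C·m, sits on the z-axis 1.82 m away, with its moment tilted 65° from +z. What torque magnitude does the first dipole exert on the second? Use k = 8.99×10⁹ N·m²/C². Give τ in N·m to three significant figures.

τ ≈ 2.01×10⁻¹¹ N·m

The second dipole sits on the axis of the first, so the field there is axial: E₁ = 2kp₁/r³ along +z.
E₁ = 2(8.99×10⁹)(6.01×10⁻¹¹)/(1.82)³ = 0.1792 N/C.
Torque on the second dipole: τ = p₂ E₁ sinθ.
τ = (1.24×10⁻¹⁰)(0.1792)·sin65° = 2.014×10⁻¹¹ N·m.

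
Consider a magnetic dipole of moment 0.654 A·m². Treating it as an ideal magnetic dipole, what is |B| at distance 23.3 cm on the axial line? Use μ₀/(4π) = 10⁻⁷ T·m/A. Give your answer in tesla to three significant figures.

On axis B = (μ₀/4π)·2m/r³.
B = 2·(10⁻⁷)·(0.654) / (0.233)³ = 1.034×10⁻⁵ T.

B ≈ 1.03×10⁻⁵ T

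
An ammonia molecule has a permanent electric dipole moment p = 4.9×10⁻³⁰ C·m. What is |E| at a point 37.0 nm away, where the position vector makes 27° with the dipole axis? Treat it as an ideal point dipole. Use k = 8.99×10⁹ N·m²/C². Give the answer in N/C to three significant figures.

E ≈ 1600 N/C

At angle θ the dipole field magnitude is E = (kp/r³)·√(1 + 3cos²θ).
kp/r³ = (8.99×10⁹)(4.90×10⁻³⁰) / (3.70×10⁻⁸)³ = 869.7 N/C.
√(1 + 3cos²27°) = √(1 + 3·0.7939) = √3.3817 ≈ 1.8389.
E ≈ 869.7 × 1.839 = 1599 N/C.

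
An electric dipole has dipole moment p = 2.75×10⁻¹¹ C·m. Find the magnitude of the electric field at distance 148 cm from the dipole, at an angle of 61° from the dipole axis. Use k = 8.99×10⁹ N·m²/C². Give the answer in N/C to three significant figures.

At angle θ the dipole field magnitude is E = (kp/r³)·√(1 + 3cos²θ).
kp/r³ = (8.99×10⁹)(2.75×10⁻¹¹) / (1.48)³ = 0.07626 N/C.
√(1 + 3cos²61°) = √(1 + 3·0.2350) = √1.7051 ≈ 1.3058.
E ≈ 0.07626 × 1.306 = 0.09958 N/C.

E ≈ 0.0996 N/C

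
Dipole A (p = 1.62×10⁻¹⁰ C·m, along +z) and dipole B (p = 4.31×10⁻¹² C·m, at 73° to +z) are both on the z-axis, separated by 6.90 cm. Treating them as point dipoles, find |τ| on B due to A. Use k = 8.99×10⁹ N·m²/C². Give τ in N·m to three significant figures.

τ ≈ 3.65×10⁻⁸ N·m

The second dipole sits on the axis of the first, so the field there is axial: E₁ = 2kp₁/r³ along +z.
E₁ = 2(8.99×10⁹)(1.62×10⁻¹⁰)/(0.0690)³ = 8867 N/C.
Torque on the second dipole: τ = p₂ E₁ sinθ.
τ = (4.31×10⁻¹²)(8867)·sin73° = 3.655×10⁻⁸ N·m.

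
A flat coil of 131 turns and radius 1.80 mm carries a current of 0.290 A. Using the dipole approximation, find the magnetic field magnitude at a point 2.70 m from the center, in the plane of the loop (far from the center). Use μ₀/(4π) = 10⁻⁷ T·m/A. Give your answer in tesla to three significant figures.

B ≈ 1.96×10⁻¹² T

m = NIA = NIπa² = 131·(0.290)·π·(0.00180)² = 3.867×10⁻⁴ A·m².
In the equatorial plane B = (μ₀/4π)·m/r³ (half the axial value).
B = (10⁻⁷)·(3.867×10⁻⁴) / (2.70)³ = 1.965×10⁻¹² T.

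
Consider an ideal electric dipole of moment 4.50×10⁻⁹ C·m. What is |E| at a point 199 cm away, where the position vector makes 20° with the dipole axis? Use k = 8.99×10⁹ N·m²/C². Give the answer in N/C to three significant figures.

E ≈ 9.81 N/C

At angle θ the dipole field magnitude is E = (kp/r³)·√(1 + 3cos²θ).
kp/r³ = (8.99×10⁹)(4.50×10⁻⁹) / (1.99)³ = 5.133 N/C.
√(1 + 3cos²20°) = √(1 + 3·0.8830) = √3.6491 ≈ 1.9103.
E ≈ 5.133 × 1.910 = 9.806 N/C.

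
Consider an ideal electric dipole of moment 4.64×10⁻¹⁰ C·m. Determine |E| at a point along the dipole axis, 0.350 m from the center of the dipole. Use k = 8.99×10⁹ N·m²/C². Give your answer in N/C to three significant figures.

E ≈ 195 N/C

On the dipole axis E = 2kp/r³.
E = 2·(8.99×10⁹)(4.64×10⁻¹⁰) / (0.350)³ = 194.6 N/C.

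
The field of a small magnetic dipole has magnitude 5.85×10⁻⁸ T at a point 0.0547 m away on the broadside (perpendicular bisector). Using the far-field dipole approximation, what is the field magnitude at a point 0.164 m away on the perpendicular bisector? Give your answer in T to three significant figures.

B ≈ 2.17×10⁻⁹ T

Dipole fields scale as 1/r³ in the far field; the geometry is the same at both points.
B₂ = B₁ · (r₁/r₂)³ = 5.85×10⁻⁸ · (0.0547/0.164)³.
(r₁/r₂)³ = (0.3335)³ = 0.0371.
B₂ ≈ 2.171×10⁻⁹ T.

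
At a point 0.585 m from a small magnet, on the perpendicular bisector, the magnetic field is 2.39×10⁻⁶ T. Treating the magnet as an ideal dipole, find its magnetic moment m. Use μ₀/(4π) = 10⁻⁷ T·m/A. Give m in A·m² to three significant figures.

m ≈ 4.78 A·m²

In the equatorial plane B = (μ₀/4π)·m/r³, so m = Br³·4π/(μ₀).
m = (2.39×10⁻⁶)·(0.585)³ / (10⁻⁷) = 4.785 A·m².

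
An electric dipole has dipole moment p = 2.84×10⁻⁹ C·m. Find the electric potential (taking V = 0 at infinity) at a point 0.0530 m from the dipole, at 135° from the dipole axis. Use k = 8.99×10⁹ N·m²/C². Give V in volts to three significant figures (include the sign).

The dipole potential is V = kp cosθ / r².
V = (8.99×10⁹)(2.84×10⁻⁹)·cos135° / (0.0530)² = -6427 V.

V ≈ -6430 V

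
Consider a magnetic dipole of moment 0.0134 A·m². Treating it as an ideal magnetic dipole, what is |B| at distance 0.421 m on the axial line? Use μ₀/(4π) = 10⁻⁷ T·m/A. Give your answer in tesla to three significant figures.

B ≈ 3.59×10⁻⁸ T

On axis B = (μ₀/4π)·2m/r³.
B = 2·(10⁻⁷)·(0.0134) / (0.421)³ = 3.592×10⁻⁸ T.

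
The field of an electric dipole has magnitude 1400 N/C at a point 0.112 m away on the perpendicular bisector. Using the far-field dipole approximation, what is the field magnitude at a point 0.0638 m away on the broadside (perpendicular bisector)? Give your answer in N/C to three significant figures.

Dipole fields scale as 1/r³ in the far field; the geometry is the same at both points.
E₂ = E₁ · (r₁/r₂)³ = 1400 · (0.112/0.0638)³.
(r₁/r₂)³ = (1.755)³ = 5.41.
E₂ ≈ 7574 N/C.

E ≈ 7570 N/C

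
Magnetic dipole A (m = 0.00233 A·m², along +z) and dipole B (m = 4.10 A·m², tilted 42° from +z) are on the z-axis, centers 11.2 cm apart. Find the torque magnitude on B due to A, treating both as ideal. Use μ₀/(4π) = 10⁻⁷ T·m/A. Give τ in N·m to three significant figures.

τ ≈ 9.10×10⁻⁷ N·m

Dipole B is on the axis of dipole A, so B₁ there is axial: B₁ = (μ₀/4π)·2m₁/r³ along +z.
B₁ = 2(10⁻⁷)(0.00233)/(0.112)³ = 3.317×10⁻⁷ T.
τ = m₂ B₁ sinθ.
τ = (4.10)(3.317×10⁻⁷)·sin42° = 9.100×10⁻⁷ N·m.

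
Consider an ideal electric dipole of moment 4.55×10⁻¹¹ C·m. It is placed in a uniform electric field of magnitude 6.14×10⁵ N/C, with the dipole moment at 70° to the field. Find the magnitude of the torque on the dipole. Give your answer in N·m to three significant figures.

τ ≈ 2.63×10⁻⁵ N·m

Torque on an electric dipole: τ = pE sinθ.
τ = (4.55×10⁻¹¹)(6.14×10⁵)·sin70° = 2.625×10⁻⁵ N·m.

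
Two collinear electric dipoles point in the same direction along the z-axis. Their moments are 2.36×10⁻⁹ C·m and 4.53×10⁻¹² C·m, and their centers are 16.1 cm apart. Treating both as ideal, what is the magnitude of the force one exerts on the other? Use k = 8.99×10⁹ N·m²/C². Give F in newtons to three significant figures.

F ≈ 8.58×10⁻⁷ N

On-axis field of dipole 1 at distance r: E = 2kp₁/r³. Force on dipole 2 is F = p₂·dE/dr (gradient along axis).
dE/dr = −6kp₁/r⁴, so |F| = 6kp₁p₂/r⁴ (attractive for aligned moments).
F = 6(8.99×10⁹)(2.36×10⁻⁹)(4.53×10⁻¹²)/(0.161)⁴ = 8.583×10⁻⁷ N.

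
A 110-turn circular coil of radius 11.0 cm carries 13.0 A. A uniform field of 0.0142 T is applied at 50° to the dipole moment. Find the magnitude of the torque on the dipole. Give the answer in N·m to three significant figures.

m = NIA = NIπa² = 110·(13.0)·π·(0.110)² = 54.36 A·m².
Torque on a magnetic dipole: τ = mB sinθ.
τ = (54.36)(0.0142)·sin50° = 0.5913 N·m.

τ ≈ 0.591 N·m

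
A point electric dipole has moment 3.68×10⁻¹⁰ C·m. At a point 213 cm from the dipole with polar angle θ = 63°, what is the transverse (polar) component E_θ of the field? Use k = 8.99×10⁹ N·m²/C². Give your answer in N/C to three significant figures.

E_θ ≈ 0.305 N/C

For a dipole, E_θ = (kp sinθ)/r³.
kp/r³ = (8.99×10⁹)(3.68×10⁻¹⁰)/(2.13)³ = 0.3423 N/C.
E_θ = 0.3423·sin63° = 0.3050 N/C.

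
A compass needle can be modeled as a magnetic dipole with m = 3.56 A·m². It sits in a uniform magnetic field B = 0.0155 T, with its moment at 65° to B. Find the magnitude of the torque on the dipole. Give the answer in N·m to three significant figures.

τ ≈ 0.0500 N·m

Torque on a magnetic dipole: τ = mB sinθ.
τ = (3.56)(0.0155)·sin65° = 0.05001 N·m.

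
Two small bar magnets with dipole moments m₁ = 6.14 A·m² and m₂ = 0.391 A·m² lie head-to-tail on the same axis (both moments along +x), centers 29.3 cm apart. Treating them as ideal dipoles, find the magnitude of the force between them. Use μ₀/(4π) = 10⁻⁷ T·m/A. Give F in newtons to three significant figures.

F ≈ 1.95×10⁻⁴ N

On-axis B of dipole 1: B = (μ₀/4π)·2m₁/r³. Force on dipole 2: F = m₂·dB/dr.
dB/dr = −(μ₀/4π)·6m₁/r⁴, so |F| = (μ₀/4π)·6m₁m₂/r⁴.
F = 6(10⁻⁷)(6.14)(0.391)/(0.293)⁴ = 1.954×10⁻⁴ N.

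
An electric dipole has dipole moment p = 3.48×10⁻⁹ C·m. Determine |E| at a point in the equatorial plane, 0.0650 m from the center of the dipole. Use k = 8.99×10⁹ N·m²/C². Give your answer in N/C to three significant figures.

On the perpendicular bisector E = kp/r³ (half the axial value at the same distance).
E = (8.99×10⁹)(3.48×10⁻⁹) / (0.0650)³ = 1.139×10⁵ N/C.

E ≈ 1.14×10⁵ N/C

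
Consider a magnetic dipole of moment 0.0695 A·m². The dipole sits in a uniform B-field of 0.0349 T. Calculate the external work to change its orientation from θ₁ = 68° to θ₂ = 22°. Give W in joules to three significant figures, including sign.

W ≈ -0.00134 J

W_ext = ΔU = −mB cosθ₂ + mB cosθ₁ = mB(cosθ₁ − cosθ₂).
W = (0.0695)(0.0349)·(cos68° − cos22°) = (0.002426)·(-0.5526) = -0.001340 J.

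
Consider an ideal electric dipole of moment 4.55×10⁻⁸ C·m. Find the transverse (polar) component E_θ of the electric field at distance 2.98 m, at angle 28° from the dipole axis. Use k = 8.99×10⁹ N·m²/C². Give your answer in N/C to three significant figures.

For a dipole, E_θ = (kp sinθ)/r³.
kp/r³ = (8.99×10⁹)(4.55×10⁻⁸)/(2.98)³ = 15.46 N/C.
E_θ = 15.46·sin28° = 7.257 N/C.

E_θ ≈ 7.26 N/C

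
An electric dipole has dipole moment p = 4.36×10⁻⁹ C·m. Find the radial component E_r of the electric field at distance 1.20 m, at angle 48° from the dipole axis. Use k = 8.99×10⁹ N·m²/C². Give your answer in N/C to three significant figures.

E_r ≈ 30.4 N/C

For a dipole, E_r = (2kp cosθ)/r³.
kp/r³ = (8.99×10⁹)(4.36×10⁻⁹)/(1.20)³ = 22.68 N/C.
E_r = 2·22.68·cos48° = 30.36 N/C.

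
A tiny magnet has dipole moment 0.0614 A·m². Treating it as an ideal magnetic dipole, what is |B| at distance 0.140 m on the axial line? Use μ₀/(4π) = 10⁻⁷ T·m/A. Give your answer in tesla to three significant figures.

On axis B = (μ₀/4π)·2m/r³.
B = 2·(10⁻⁷)·(0.0614) / (0.140)³ = 4.475×10⁻⁶ T.

B ≈ 4.48×10⁻⁶ T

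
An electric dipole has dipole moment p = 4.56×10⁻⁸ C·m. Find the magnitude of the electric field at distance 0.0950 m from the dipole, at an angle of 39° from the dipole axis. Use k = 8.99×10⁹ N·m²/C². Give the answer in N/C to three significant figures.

E ≈ 8.02×10⁵ N/C

At angle θ the dipole field magnitude is E = (kp/r³)·√(1 + 3cos²θ).
kp/r³ = (8.99×10⁹)(4.56×10⁻⁸) / (0.0950)³ = 4.781×10⁵ N/C.
√(1 + 3cos²39°) = √(1 + 3·0.6040) = √2.8119 ≈ 1.6769.
E ≈ 4.781×10⁵ × 1.677 = 8.018×10⁵ N/C.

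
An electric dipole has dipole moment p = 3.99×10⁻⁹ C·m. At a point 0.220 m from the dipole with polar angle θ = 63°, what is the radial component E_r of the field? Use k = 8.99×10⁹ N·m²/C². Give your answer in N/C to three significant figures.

E_r ≈ 3060 N/C

For a dipole, E_r = (2kp cosθ)/r³.
kp/r³ = (8.99×10⁹)(3.99×10⁻⁹)/(0.220)³ = 3369 N/C.
E_r = 2·3369·cos63° = 3059 N/C.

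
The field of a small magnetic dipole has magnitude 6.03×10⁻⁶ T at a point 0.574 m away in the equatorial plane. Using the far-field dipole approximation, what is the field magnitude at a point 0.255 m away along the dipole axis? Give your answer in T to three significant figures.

Dipole fields scale as 1/r³ in the far field.
The axial field is twice the equatorial field at the same r, so the geometry factor is 2/1.
B₂ = B₁ · (2/1) · (r₁/r₂)³ = 6.03×10⁻⁶ · 2 · (0.574/0.255)³.
(r₁/r₂)³ = (2.251)³ = 11.41.
B₂ ≈ 1.376×10⁻⁴ T.

B ≈ 1.38×10⁻⁴ T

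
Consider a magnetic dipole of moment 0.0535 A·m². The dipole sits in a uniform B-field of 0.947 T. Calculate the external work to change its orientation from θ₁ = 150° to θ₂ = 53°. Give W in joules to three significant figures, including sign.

W_ext = ΔU = −mB cosθ₂ + mB cosθ₁ = mB(cosθ₁ − cosθ₂).
W = (0.0535)(0.947)·(cos150° − cos53°) = (0.05066)·(-1.4678) = -0.07437 J.

W ≈ -0.0744 J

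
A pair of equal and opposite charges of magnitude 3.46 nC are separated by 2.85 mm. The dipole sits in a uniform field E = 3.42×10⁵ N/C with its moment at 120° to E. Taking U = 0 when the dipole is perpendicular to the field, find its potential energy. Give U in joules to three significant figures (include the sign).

U ≈ 1.69×10⁻⁶ J

Dipole moment p = qd = (3.46×10⁻⁹ C)(0.00285 m) = 9.861×10⁻¹² C·m.
U = −p·E = −pE cosθ.
U = −(9.861×10⁻¹²)(3.42×10⁵)·cos120° = 1.686×10⁻⁶ J.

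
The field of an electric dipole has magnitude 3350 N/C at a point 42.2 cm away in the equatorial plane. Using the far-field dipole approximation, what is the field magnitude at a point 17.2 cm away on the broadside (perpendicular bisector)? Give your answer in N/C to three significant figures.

Dipole fields scale as 1/r³ in the far field; the geometry is the same at both points.
E₂ = E₁ · (r₁/r₂)³ = 3350 · (42.2/17.2)³.
(r₁/r₂)³ = (2.453)³ = 14.77.
E₂ ≈ 4.948×10⁴ N/C.

E ≈ 4.95×10⁴ N/C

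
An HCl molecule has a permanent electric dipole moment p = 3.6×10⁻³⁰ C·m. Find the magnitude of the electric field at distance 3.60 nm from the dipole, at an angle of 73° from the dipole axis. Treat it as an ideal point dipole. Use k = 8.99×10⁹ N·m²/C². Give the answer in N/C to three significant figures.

E ≈ 7.78×10⁵ N/C

At angle θ the dipole field magnitude is E = (kp/r³)·√(1 + 3cos²θ).
kp/r³ = (8.99×10⁹)(3.60×10⁻³⁰) / (3.60×10⁻⁹)³ = 6.937×10⁵ N/C.
√(1 + 3cos²73°) = √(1 + 3·0.0855) = √1.2564 ≈ 1.1209.
E ≈ 6.937×10⁵ × 1.121 = 7.775×10⁵ N/C.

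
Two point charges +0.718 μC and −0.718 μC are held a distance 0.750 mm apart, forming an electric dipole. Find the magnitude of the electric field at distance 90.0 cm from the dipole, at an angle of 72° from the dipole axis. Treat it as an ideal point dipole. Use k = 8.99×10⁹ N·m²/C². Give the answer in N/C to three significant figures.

E ≈ 7.53 N/C

Dipole moment p = qd = (7.18×10⁻⁷ C)(7.50×10⁻⁴ m) = 5.385×10⁻¹⁰ C·m.
At angle θ the dipole field magnitude is E = (kp/r³)·√(1 + 3cos²θ).
kp/r³ = (8.99×10⁹)(5.385×10⁻¹⁰) / (0.900)³ = 6.641 N/C.
√(1 + 3cos²72°) = √(1 + 3·0.0955) = √1.2865 ≈ 1.1342.
E ≈ 6.641 × 1.134 = 7.532 N/C.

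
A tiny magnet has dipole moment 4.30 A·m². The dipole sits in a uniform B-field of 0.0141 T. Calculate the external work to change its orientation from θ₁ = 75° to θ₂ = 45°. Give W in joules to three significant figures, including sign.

W_ext = ΔU = −mB cosθ₂ + mB cosθ₁ = mB(cosθ₁ − cosθ₂).
W = (4.30)(0.0141)·(cos75° − cos45°) = (0.06063)·(-0.4483) = -0.02718 J.

W ≈ -0.0272 J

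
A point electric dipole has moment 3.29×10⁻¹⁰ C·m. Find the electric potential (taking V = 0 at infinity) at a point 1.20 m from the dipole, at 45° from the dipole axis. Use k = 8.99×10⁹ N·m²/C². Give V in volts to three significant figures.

The dipole potential is V = kp cosθ / r².
V = (8.99×10⁹)(3.29×10⁻¹⁰)·cos45° / (1.20)² = 1.452 V.

V ≈ 1.45 V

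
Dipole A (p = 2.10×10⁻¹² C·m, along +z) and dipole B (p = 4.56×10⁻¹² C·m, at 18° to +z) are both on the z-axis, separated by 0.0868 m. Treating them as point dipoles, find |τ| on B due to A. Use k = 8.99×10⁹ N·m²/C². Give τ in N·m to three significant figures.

τ ≈ 8.14×10⁻¹¹ N·m

The second dipole sits on the axis of the first, so the field there is axial: E₁ = 2kp₁/r³ along +z.
E₁ = 2(8.99×10⁹)(2.10×10⁻¹²)/(0.0868)³ = 57.74 N/C.
Torque on the second dipole: τ = p₂ E₁ sinθ.
τ = (4.56×10⁻¹²)(57.74)·sin18° = 8.136×10⁻¹¹ N·m.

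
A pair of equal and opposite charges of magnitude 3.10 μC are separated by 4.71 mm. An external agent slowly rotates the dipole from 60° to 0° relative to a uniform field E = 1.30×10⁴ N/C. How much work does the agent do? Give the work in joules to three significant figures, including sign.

W ≈ -9.49×10⁻⁵ J

Dipole moment p = qd = (3.10×10⁻⁶ C)(0.00471 m) = 1.46×10⁻⁸ C·m.
W_ext = ΔU = U(θ₂) − U(θ₁) = −pE cosθ₂ − (−pE cosθ₁) = pE(cosθ₁ − cosθ₂).
W = (1.46×10⁻⁸)(1.30×10⁴)·(cos60° − cos0°) = (1.898×10⁻⁴)·(-0.5000) = -9.490×10⁻⁵ J.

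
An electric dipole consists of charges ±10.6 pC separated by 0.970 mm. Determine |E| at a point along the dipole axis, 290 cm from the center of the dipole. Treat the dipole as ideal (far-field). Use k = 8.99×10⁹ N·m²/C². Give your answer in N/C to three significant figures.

E ≈ 7.58×10⁻⁶ N/C

Dipole moment p = qd = (1.06×10⁻¹¹ C)(9.70×10⁻⁴ m) = 1.028×10⁻¹⁴ C·m.
On the dipole axis E = 2kp/r³.
E = 2·(8.99×10⁹)(1.028×10⁻¹⁴) / (2.90)³ = 7.579×10⁻⁶ N/C.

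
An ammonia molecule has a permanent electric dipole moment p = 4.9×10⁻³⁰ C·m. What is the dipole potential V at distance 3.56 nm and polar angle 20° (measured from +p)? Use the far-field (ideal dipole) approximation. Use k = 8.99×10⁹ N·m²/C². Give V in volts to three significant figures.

The dipole potential is V = kp cosθ / r².
V = (8.99×10⁹)(4.90×10⁻³⁰)·cos20° / (3.56×10⁻⁹)² = 0.003266 V.

V ≈ 0.00327 V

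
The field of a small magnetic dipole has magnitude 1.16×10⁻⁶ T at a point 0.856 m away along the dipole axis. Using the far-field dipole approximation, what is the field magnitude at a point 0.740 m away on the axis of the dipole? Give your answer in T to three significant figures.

B ≈ 1.80×10⁻⁶ T

Dipole fields scale as 1/r³ in the far field; the geometry is the same at both points.
B₂ = B₁ · (r₁/r₂)³ = 1.16×10⁻⁶ · (0.856/0.740)³.
(r₁/r₂)³ = (1.157)³ = 1.548.
B₂ ≈ 1.795×10⁻⁶ T.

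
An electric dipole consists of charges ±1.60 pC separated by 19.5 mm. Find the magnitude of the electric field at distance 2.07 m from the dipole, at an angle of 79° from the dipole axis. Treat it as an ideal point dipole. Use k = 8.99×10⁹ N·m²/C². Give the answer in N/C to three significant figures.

E ≈ 3.33×10⁻⁵ N/C

Dipole moment p = qd = (1.60×10⁻¹² C)(0.0195 m) = 3.12×10⁻¹⁴ C·m.
At angle θ the dipole field magnitude is E = (kp/r³)·√(1 + 3cos²θ).
kp/r³ = (8.99×10⁹)(3.12×10⁻¹⁴) / (2.07)³ = 3.162×10⁻⁵ N/C.
√(1 + 3cos²79°) = √(1 + 3·0.0364) = √1.1092 ≈ 1.0532.
E ≈ 3.162×10⁻⁵ × 1.053 = 3.331×10⁻⁵ N/C.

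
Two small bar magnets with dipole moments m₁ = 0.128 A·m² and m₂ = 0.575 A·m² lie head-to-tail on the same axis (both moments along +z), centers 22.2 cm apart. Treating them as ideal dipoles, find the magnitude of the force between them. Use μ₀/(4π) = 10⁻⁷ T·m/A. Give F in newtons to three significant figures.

F ≈ 1.82×10⁻⁵ N

On-axis B of dipole 1: B = (μ₀/4π)·2m₁/r³. Force on dipole 2: F = m₂·dB/dr.
dB/dr = −(μ₀/4π)·6m₁/r⁴, so |F| = (μ₀/4π)·6m₁m₂/r⁴.
F = 6(10⁻⁷)(0.128)(0.575)/(0.222)⁴ = 1.818×10⁻⁵ N.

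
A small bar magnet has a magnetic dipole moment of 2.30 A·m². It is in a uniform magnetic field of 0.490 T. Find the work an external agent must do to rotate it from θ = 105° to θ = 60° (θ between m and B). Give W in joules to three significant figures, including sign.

W_ext = ΔU = −mB cosθ₂ + mB cosθ₁ = mB(cosθ₁ − cosθ₂).
W = (2.30)(0.490)·(cos105° − cos60°) = (1.127)·(-0.7588) = -0.8552 J.

W ≈ -0.855 J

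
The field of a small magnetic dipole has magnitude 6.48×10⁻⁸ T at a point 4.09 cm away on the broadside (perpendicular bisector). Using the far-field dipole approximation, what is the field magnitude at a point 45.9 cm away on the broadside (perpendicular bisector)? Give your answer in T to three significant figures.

B ≈ 4.58×10⁻¹¹ T

Dipole fields scale as 1/r³ in the far field; the geometry is the same at both points.
B₂ = B₁ · (r₁/r₂)³ = 6.48×10⁻⁸ · (4.09/45.9)³.
(r₁/r₂)³ = (0.08911)³ = 0.0007075.
B₂ ≈ 4.585×10⁻¹¹ T.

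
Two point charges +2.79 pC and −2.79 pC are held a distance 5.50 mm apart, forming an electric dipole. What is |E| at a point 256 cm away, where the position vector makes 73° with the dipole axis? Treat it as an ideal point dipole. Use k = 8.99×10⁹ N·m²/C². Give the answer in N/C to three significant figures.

E ≈ 9.22×10⁻⁶ N/C

Dipole moment p = qd = (2.79×10⁻¹² C)(0.00550 m) = 1.535×10⁻¹⁴ C·m.
At angle θ the dipole field magnitude is E = (kp/r³)·√(1 + 3cos²θ).
kp/r³ = (8.99×10⁹)(1.535×10⁻¹⁴) / (2.56)³ = 8.225×10⁻⁶ N/C.
√(1 + 3cos²73°) = √(1 + 3·0.0855) = √1.2564 ≈ 1.1209.
E ≈ 8.225×10⁻⁶ × 1.121 = 9.220×10⁻⁶ N/C.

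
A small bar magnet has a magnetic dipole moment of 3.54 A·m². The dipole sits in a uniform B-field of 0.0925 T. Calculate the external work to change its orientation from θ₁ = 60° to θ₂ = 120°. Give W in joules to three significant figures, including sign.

W ≈ 0.327 J

W_ext = ΔU = −mB cosθ₂ + mB cosθ₁ = mB(cosθ₁ − cosθ₂).
W = (3.54)(0.0925)·(cos60° − cos120°) = (0.3274)·(+1.0000) = 0.3274 J.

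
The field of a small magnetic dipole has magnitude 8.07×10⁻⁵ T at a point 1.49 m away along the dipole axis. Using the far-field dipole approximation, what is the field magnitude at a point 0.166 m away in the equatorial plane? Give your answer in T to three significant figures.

Dipole fields scale as 1/r³ in the far field.
The axial field is twice the equatorial field at the same r, so the geometry factor is 1/2.
B₂ = B₁ · (1/2) · (r₁/r₂)³ = 8.07×10⁻⁵ · 0.5 · (1.49/0.166)³.
(r₁/r₂)³ = (8.976)³ = 723.2.
B₂ ≈ 0.02918 T.

B ≈ 0.0292 T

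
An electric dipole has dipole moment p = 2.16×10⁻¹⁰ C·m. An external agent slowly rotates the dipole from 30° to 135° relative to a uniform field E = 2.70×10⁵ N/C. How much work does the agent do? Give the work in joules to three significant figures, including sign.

W ≈ 9.17×10⁻⁵ J

W_ext = ΔU = U(θ₂) − U(θ₁) = −pE cosθ₂ − (−pE cosθ₁) = pE(cosθ₁ − cosθ₂).
W = (2.16×10⁻¹⁰)(2.70×10⁵)·(cos30° − cos135°) = (5.832×10⁻⁵)·(+1.5731) = 9.175×10⁻⁵ J.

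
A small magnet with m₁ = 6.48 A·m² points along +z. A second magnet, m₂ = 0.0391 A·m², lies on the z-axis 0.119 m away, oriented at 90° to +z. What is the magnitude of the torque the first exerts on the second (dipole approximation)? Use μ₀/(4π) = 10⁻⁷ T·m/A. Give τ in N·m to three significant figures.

Dipole B is on the axis of dipole A, so B₁ there is axial: B₁ = (μ₀/4π)·2m₁/r³ along +z.
B₁ = 2(10⁻⁷)(6.48)/(0.119)³ = 7.691×10⁻⁴ T.
τ = m₂ B₁ sinθ.
τ = (0.0391)(7.691×10⁻⁴)·sin90° = 3.007×10⁻⁵ N·m.

τ ≈ 3.01×10⁻⁵ N·m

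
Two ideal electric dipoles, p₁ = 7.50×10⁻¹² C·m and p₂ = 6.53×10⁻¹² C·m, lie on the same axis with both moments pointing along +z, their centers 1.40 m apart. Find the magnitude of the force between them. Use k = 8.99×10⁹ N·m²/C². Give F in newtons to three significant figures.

F ≈ 6.88×10⁻¹³ N

On-axis field of dipole 1 at distance r: E = 2kp₁/r³. Force on dipole 2 is F = p₂·dE/dr (gradient along axis).
dE/dr = −6kp₁/r⁴, so |F| = 6kp₁p₂/r⁴ (attractive for aligned moments).
F = 6(8.99×10⁹)(7.50×10⁻¹²)(6.53×10⁻¹²)/(1.40)⁴ = 6.877×10⁻¹³ N.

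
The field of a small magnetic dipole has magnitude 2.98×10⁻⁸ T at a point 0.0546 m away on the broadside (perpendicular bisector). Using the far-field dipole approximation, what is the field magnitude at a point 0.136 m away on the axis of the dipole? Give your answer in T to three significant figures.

Dipole fields scale as 1/r³ in the far field.
The axial field is twice the equatorial field at the same r, so the geometry factor is 2/1.
B₂ = B₁ · (2/1) · (r₁/r₂)³ = 2.98×10⁻⁸ · 2 · (0.0546/0.136)³.
(r₁/r₂)³ = (0.4015)³ = 0.06471.
B₂ ≈ 3.857×10⁻⁹ T.

B ≈ 3.86×10⁻⁹ T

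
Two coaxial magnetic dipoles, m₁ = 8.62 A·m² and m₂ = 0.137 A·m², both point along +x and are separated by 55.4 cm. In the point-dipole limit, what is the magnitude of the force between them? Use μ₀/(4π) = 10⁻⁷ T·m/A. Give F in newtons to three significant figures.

F ≈ 7.52×10⁻⁶ N

On-axis B of dipole 1: B = (μ₀/4π)·2m₁/r³. Force on dipole 2: F = m₂·dB/dr.
dB/dr = −(μ₀/4π)·6m₁/r⁴, so |F| = (μ₀/4π)·6m₁m₂/r⁴.
F = 6(10⁻⁷)(8.62)(0.137)/(0.554)⁴ = 7.522×10⁻⁶ N.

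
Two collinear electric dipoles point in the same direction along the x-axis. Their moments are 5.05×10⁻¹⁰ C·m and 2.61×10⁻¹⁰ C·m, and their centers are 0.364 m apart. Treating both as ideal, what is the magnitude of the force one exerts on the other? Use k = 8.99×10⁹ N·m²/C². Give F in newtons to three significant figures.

F ≈ 4.05×10⁻⁷ N

On-axis field of dipole 1 at distance r: E = 2kp₁/r³. Force on dipole 2 is F = p₂·dE/dr (gradient along axis).
dE/dr = −6kp₁/r⁴, so |F| = 6kp₁p₂/r⁴ (attractive for aligned moments).
F = 6(8.99×10⁹)(5.05×10⁻¹⁰)(2.61×10⁻¹⁰)/(0.364)⁴ = 4.050×10⁻⁷ N.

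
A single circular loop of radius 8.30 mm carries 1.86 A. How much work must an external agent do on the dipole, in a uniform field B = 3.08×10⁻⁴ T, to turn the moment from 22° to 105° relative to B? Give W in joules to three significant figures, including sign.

W ≈ 1.47×10⁻⁷ J

Magnetic moment m = IA = Iπa² = (1.86)·π·(0.00830)² = 4.025×10⁻⁴ A·m².
W_ext = ΔU = −mB cosθ₂ + mB cosθ₁ = mB(cosθ₁ − cosθ₂).
W = (4.025×10⁻⁴)(3.08×10⁻⁴)·(cos22° − cos105°) = (1.240×10⁻⁷)·(+1.1860) = 1.470×10⁻⁷ J.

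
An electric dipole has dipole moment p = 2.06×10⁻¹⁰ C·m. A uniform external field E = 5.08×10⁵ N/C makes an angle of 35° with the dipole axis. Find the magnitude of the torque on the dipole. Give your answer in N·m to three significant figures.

τ ≈ 6.00×10⁻⁵ N·m

Torque on an electric dipole: τ = pE sinθ.
τ = (2.06×10⁻¹⁰)(5.08×10⁵)·sin35° = 6.002×10⁻⁵ N·m.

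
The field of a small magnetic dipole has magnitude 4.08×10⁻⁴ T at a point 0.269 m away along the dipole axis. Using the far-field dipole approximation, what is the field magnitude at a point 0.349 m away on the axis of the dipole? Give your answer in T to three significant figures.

B ≈ 1.87×10⁻⁴ T

Dipole fields scale as 1/r³ in the far field; the geometry is the same at both points.
B₂ = B₁ · (r₁/r₂)³ = 4.08×10⁻⁴ · (0.269/0.349)³.
(r₁/r₂)³ = (0.7708)³ = 0.4579.
B₂ ≈ 1.868×10⁻⁴ T.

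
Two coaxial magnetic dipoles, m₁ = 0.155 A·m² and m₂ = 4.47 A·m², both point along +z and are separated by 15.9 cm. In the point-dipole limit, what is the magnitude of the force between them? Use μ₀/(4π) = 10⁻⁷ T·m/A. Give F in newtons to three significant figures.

On-axis B of dipole 1: B = (μ₀/4π)·2m₁/r³. Force on dipole 2: F = m₂·dB/dr.
dB/dr = −(μ₀/4π)·6m₁/r⁴, so |F| = (μ₀/4π)·6m₁m₂/r⁴.
F = 6(10⁻⁷)(0.155)(4.47)/(0.159)⁴ = 6.504×10⁻⁴ N.

F ≈ 6.50×10⁻⁴ N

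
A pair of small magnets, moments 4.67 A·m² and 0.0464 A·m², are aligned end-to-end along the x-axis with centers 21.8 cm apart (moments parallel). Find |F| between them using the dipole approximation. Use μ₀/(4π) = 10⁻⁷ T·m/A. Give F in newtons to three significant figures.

On-axis B of dipole 1: B = (μ₀/4π)·2m₁/r³. Force on dipole 2: F = m₂·dB/dr.
dB/dr = −(μ₀/4π)·6m₁/r⁴, so |F| = (μ₀/4π)·6m₁m₂/r⁴.
F = 6(10⁻⁷)(4.67)(0.0464)/(0.218)⁴ = 5.757×10⁻⁵ N.

F ≈ 5.76×10⁻⁵ N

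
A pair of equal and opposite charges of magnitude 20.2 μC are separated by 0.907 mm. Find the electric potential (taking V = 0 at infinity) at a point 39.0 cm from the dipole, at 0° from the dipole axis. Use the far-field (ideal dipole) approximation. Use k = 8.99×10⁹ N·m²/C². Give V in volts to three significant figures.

Dipole moment p = qd = (2.02×10⁻⁵ C)(9.07×10⁻⁴ m) = 1.832×10⁻⁸ C·m.
The dipole potential is V = kp cosθ / r².
V = (8.99×10⁹)(1.832×10⁻⁸)·cos0° / (0.390)² = 1083 V.

V ≈ 1080 V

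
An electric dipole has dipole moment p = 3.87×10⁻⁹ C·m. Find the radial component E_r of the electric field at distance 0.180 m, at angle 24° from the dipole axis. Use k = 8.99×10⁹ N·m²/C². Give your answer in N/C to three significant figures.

E_r ≈ 1.09×10⁴ N/C

For a dipole, E_r = (2kp cosθ)/r³.
kp/r³ = (8.99×10⁹)(3.87×10⁻⁹)/(0.180)³ = 5966 N/C.
E_r = 2·5966·cos24° = 1.090×10⁴ N/C.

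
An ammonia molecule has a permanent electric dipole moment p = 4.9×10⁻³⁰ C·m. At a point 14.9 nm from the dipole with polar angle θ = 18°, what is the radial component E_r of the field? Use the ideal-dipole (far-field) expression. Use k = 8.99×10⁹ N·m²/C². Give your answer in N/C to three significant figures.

For a dipole, E_r = (2kp cosθ)/r³.
kp/r³ = (8.99×10⁹)(4.90×10⁻³⁰)/(1.49×10⁻⁸)³ = 1.332×10⁴ N/C.
E_r = 2·1.332×10⁴·cos18° = 2.533×10⁴ N/C.

E_r ≈ 2.53×10⁴ N/C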